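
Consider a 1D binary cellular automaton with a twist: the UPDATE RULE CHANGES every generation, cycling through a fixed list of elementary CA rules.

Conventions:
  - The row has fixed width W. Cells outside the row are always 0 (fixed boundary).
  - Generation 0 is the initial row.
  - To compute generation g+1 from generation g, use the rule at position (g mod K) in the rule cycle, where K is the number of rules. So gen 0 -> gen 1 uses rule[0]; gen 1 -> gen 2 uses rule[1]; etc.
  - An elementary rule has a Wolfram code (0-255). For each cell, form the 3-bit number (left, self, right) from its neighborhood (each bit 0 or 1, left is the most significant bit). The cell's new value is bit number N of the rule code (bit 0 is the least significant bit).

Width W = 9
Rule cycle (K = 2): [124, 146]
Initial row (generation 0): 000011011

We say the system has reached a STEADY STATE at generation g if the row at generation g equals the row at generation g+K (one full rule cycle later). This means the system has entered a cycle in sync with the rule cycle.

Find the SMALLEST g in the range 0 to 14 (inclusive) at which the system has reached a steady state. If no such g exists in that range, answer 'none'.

Gen 0: 000011011
Gen 1 (rule 124): 000011111
Gen 2 (rule 146): 000101110
Gen 3 (rule 124): 000111011
Gen 4 (rule 146): 001010000
Gen 5 (rule 124): 001111000
Gen 6 (rule 146): 010110100
Gen 7 (rule 124): 011111110
Gen 8 (rule 146): 101111101
Gen 9 (rule 124): 111000111
Gen 10 (rule 146): 010101010
Gen 11 (rule 124): 011111111
Gen 12 (rule 146): 101111110
Gen 13 (rule 124): 111000011
Gen 14 (rule 146): 010100100
Gen 15 (rule 124): 011110110
Gen 16 (rule 146): 101100001

Answer: none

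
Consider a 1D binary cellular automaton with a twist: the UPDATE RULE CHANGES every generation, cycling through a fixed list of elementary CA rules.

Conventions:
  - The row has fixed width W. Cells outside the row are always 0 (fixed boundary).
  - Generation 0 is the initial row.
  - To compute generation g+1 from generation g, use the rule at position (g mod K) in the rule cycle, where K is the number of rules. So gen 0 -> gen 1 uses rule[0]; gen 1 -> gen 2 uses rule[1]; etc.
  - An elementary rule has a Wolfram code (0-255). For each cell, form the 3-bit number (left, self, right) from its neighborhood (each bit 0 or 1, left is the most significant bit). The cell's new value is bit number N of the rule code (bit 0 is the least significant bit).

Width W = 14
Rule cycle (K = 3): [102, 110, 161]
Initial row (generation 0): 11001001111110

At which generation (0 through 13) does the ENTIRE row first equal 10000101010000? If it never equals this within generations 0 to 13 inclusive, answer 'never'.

Answer: 4

Derivation:
Gen 0: 11001001111110
Gen 1 (rule 102): 01011010000010
Gen 2 (rule 110): 11111110000110
Gen 3 (rule 161): 01111100110000
Gen 4 (rule 102): 10000101010000
Gen 5 (rule 110): 10001111110000
Gen 6 (rule 161): 00100111100111
Gen 7 (rule 102): 01101000101001
Gen 8 (rule 110): 11111001111011
Gen 9 (rule 161): 01110000110100
Gen 10 (rule 102): 10010001011100
Gen 11 (rule 110): 10110011110100
Gen 12 (rule 161): 01000001101001
Gen 13 (rule 102): 11000010111011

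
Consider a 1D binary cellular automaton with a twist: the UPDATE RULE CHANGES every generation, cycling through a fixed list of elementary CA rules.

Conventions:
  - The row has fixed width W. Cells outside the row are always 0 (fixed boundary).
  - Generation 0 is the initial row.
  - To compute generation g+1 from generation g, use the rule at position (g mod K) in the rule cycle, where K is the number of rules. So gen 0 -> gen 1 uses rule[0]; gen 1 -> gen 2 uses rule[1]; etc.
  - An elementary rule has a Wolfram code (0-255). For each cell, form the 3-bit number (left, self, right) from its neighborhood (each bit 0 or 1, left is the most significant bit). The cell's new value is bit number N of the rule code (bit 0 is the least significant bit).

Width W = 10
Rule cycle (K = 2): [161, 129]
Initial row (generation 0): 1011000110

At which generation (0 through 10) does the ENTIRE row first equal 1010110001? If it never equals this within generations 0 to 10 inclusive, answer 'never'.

Gen 0: 1011000110
Gen 1 (rule 161): 0100010000
Gen 2 (rule 129): 0001000111
Gen 3 (rule 161): 1100010010
Gen 4 (rule 129): 0001000000
Gen 5 (rule 161): 1100011111
Gen 6 (rule 129): 0001001110
Gen 7 (rule 161): 1100000100
Gen 8 (rule 129): 0001110001
Gen 9 (rule 161): 1100100100
Gen 10 (rule 129): 0000000001

Answer: never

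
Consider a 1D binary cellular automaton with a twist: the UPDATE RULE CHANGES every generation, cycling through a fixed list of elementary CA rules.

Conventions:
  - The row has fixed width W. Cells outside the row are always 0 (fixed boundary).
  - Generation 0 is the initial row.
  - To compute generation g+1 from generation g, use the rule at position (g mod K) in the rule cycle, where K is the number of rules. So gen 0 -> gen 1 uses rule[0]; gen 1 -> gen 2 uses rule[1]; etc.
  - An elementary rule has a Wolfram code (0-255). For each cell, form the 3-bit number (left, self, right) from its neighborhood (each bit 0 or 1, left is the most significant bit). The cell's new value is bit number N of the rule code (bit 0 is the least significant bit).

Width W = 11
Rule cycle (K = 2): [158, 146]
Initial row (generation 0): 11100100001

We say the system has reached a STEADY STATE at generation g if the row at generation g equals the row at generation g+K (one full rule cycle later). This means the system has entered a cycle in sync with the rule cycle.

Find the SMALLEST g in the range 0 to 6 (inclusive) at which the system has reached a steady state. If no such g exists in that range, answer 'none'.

Answer: none

Derivation:
Gen 0: 11100100001
Gen 1 (rule 158): 11011110011
Gen 2 (rule 146): 00001101100
Gen 3 (rule 158): 00011001010
Gen 4 (rule 146): 00100110001
Gen 5 (rule 158): 01111101011
Gen 6 (rule 146): 10111000000
Gen 7 (rule 158): 10110100000
Gen 8 (rule 146): 00000010000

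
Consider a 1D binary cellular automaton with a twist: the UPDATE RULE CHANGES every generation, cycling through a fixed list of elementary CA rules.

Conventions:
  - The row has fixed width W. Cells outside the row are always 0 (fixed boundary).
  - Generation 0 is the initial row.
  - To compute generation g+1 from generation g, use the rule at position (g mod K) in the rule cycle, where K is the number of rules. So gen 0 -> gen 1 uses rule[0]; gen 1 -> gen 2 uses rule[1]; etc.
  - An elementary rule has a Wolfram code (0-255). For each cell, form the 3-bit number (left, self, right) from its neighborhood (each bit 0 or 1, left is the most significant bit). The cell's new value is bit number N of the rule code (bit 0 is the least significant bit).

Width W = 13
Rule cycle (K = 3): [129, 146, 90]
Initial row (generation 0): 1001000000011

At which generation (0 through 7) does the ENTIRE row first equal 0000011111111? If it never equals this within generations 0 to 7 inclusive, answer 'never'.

Answer: 7

Derivation:
Gen 0: 1001000000011
Gen 1 (rule 129): 0000011111000
Gen 2 (rule 146): 0000101110100
Gen 3 (rule 90): 0001001010010
Gen 4 (rule 129): 1100000000000
Gen 5 (rule 146): 0010000000000
Gen 6 (rule 90): 0101000000000
Gen 7 (rule 129): 0000011111111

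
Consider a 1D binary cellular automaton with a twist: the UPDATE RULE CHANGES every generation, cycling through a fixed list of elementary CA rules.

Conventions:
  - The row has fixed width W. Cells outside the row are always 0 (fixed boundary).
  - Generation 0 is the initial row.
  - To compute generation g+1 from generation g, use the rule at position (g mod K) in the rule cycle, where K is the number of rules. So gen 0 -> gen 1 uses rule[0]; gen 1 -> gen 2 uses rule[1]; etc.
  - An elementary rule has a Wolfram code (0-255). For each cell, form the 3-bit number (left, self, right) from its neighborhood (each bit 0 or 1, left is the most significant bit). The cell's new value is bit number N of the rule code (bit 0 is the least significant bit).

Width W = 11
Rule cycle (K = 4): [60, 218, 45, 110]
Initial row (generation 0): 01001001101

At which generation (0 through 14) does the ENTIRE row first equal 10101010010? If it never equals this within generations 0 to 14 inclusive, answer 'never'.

Gen 0: 01001001101
Gen 1 (rule 60): 01101101011
Gen 2 (rule 218): 11101100011
Gen 3 (rule 45): 10011001010
Gen 4 (rule 110): 10111011110
Gen 5 (rule 60): 11100110001
Gen 6 (rule 218): 11111111010
Gen 7 (rule 45): 10000000110
Gen 8 (rule 110): 10000001110
Gen 9 (rule 60): 11000001001
Gen 10 (rule 218): 11100010110
Gen 11 (rule 45): 10001011100
Gen 12 (rule 110): 10011110100
Gen 13 (rule 60): 11010001110
Gen 14 (rule 218): 11001011111

Answer: never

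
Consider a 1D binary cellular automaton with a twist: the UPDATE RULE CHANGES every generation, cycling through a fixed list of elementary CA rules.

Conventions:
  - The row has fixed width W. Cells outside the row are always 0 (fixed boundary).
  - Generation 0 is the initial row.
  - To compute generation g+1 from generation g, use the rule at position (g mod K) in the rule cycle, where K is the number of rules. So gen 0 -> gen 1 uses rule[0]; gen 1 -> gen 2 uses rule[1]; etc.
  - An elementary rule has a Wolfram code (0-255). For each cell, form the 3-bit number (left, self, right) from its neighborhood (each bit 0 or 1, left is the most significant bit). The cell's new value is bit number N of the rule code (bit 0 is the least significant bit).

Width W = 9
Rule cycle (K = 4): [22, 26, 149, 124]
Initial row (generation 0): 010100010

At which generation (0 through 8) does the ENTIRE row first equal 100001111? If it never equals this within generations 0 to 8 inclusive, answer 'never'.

Answer: 8

Derivation:
Gen 0: 010100010
Gen 1 (rule 22): 110110111
Gen 2 (rule 26): 100100100
Gen 3 (rule 149): 110110111
Gen 4 (rule 124): 111111101
Gen 5 (rule 22): 000000001
Gen 6 (rule 26): 000000010
Gen 7 (rule 149): 111111011
Gen 8 (rule 124): 100001111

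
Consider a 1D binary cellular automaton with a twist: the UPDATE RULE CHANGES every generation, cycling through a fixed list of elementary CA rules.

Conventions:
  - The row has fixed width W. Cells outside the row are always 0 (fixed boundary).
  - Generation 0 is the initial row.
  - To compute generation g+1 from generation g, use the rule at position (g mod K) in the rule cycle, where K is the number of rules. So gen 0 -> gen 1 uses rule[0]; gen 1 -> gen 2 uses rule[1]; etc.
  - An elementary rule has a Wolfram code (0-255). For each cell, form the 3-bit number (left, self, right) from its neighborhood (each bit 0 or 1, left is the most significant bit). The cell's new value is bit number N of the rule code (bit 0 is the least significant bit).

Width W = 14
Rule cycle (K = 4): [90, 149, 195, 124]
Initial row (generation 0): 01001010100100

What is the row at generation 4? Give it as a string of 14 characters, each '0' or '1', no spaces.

Answer: 00111101110111

Derivation:
Gen 0: 01001010100100
Gen 1 (rule 90): 10110000011010
Gen 2 (rule 149): 10001111000011
Gen 3 (rule 195): 00110111011101
Gen 4 (rule 124): 00111101110111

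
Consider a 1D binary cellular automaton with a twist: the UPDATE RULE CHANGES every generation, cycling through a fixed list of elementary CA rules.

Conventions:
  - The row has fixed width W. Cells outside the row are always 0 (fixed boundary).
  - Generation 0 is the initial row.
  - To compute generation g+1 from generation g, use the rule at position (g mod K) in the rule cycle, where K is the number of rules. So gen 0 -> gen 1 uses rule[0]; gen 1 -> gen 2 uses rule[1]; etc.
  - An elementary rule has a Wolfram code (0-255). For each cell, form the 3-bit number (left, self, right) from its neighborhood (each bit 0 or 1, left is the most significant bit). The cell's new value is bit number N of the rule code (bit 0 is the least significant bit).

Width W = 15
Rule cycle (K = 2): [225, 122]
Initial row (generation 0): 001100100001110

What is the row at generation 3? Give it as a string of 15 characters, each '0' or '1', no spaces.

Answer: 001100001111111

Derivation:
Gen 0: 001100100001110
Gen 1 (rule 225): 100100001100110
Gen 2 (rule 122): 011010011111111
Gen 3 (rule 225): 001100001111111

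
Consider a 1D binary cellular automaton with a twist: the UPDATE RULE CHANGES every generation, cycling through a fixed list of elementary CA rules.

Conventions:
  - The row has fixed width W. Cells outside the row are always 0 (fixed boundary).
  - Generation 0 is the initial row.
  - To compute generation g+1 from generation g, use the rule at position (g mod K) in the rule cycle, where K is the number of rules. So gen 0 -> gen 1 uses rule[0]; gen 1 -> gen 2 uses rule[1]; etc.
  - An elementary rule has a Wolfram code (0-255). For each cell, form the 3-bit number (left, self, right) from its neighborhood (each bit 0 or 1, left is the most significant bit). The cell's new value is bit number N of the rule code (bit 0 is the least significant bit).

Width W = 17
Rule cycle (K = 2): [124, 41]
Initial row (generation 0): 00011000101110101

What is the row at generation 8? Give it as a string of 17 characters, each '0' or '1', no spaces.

Gen 0: 00011000101110101
Gen 1 (rule 124): 00011100111011111
Gen 2 (rule 41): 11010000100110000
Gen 3 (rule 124): 11111000110111000
Gen 4 (rule 41): 10000010101100011
Gen 5 (rule 124): 11000011111110011
Gen 6 (rule 41): 10011010000000010
Gen 7 (rule 124): 11011111000000011
Gen 8 (rule 41): 10110000011111010

Answer: 10110000011111010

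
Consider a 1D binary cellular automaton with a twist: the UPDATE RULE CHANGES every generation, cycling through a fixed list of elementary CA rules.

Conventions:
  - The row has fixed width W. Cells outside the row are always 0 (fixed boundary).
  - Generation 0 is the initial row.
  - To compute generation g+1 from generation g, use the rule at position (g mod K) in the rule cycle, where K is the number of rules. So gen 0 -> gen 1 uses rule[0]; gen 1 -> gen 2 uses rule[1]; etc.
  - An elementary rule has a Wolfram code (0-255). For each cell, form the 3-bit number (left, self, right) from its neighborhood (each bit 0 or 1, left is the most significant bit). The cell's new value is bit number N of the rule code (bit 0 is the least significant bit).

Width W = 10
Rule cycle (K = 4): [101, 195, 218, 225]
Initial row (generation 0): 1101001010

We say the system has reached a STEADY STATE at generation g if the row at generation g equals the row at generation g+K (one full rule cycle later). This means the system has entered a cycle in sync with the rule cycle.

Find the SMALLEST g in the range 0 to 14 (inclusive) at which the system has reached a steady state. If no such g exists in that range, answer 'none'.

Gen 0: 1101001010
Gen 1 (rule 101): 0111001110
Gen 2 (rule 195): 1011010110
Gen 3 (rule 218): 0011000111
Gen 4 (rule 225): 1001010011
Gen 5 (rule 101): 1001110001
Gen 6 (rule 195): 0010110110
Gen 7 (rule 218): 0100110111
Gen 8 (rule 225): 0000011011
Gen 9 (rule 101): 1111001101
Gen 10 (rule 195): 0111010100
Gen 11 (rule 218): 1111000010
Gen 12 (rule 225): 0111011000
Gen 13 (rule 101): 0001101011
Gen 14 (rule 195): 1110100001
Gen 15 (rule 218): 1110010010
Gen 16 (rule 225): 0110000000
Gen 17 (rule 101): 0010111111
Gen 18 (rule 195): 1100011111

Answer: none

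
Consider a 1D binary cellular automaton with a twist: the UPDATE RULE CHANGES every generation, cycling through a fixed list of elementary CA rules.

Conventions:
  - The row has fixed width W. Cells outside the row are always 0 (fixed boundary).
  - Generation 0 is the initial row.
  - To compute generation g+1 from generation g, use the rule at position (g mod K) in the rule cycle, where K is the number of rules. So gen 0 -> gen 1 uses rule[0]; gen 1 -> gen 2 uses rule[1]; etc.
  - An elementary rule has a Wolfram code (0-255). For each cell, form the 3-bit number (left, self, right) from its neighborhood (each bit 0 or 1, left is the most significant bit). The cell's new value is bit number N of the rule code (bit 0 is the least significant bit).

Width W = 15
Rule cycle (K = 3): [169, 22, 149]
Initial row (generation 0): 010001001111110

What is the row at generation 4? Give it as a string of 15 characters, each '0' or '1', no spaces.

Gen 0: 010001001111110
Gen 1 (rule 169): 000100001111100
Gen 2 (rule 22): 001110010000010
Gen 3 (rule 149): 100101011111011
Gen 4 (rule 169): 000010111110110

Answer: 000010111110110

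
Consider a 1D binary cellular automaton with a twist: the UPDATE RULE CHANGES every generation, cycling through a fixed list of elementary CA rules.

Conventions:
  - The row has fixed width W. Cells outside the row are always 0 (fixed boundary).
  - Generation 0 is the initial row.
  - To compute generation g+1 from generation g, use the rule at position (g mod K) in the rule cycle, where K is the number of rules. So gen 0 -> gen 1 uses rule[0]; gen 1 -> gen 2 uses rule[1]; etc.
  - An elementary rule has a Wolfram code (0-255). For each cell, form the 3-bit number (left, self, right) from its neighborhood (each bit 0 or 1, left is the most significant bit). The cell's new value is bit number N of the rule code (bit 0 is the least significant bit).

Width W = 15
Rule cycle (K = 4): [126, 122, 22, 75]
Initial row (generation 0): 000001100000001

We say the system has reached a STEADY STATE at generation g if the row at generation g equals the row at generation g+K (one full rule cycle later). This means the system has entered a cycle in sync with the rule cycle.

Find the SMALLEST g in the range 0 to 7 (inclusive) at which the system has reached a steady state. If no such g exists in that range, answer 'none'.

Answer: none

Derivation:
Gen 0: 000001100000001
Gen 1 (rule 126): 000011110000011
Gen 2 (rule 122): 000110011000111
Gen 3 (rule 22): 001001100101000
Gen 4 (rule 75): 110011101000011
Gen 5 (rule 126): 111110111100111
Gen 6 (rule 122): 100011100111101
Gen 7 (rule 22): 110100011000001
Gen 8 (rule 75): 110001111011110
Gen 9 (rule 126): 111011001110011
Gen 10 (rule 122): 101111111011111
Gen 11 (rule 22): 100000000000000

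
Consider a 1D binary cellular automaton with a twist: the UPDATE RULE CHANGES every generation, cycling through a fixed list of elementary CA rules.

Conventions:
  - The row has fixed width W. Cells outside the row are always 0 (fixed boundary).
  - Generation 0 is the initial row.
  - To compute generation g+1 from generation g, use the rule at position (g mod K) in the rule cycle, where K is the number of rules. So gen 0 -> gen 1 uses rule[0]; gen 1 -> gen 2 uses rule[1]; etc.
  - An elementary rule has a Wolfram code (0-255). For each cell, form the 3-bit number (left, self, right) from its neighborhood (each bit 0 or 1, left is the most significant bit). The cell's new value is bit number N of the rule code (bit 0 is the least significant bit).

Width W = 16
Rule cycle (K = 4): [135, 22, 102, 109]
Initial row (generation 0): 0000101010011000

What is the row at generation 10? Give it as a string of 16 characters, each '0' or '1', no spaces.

Answer: 1111000101010101

Derivation:
Gen 0: 0000101010011000
Gen 1 (rule 135): 1111101010100011
Gen 2 (rule 22): 0000001010110100
Gen 3 (rule 102): 0000011111011100
Gen 4 (rule 109): 1111010001110101
Gen 5 (rule 135): 0110010110100101
Gen 6 (rule 22): 1001110000111101
Gen 7 (rule 102): 1010010001000111
Gen 8 (rule 109): 1110010101010101
Gen 9 (rule 135): 0100110101010101
Gen 10 (rule 22): 1111000101010101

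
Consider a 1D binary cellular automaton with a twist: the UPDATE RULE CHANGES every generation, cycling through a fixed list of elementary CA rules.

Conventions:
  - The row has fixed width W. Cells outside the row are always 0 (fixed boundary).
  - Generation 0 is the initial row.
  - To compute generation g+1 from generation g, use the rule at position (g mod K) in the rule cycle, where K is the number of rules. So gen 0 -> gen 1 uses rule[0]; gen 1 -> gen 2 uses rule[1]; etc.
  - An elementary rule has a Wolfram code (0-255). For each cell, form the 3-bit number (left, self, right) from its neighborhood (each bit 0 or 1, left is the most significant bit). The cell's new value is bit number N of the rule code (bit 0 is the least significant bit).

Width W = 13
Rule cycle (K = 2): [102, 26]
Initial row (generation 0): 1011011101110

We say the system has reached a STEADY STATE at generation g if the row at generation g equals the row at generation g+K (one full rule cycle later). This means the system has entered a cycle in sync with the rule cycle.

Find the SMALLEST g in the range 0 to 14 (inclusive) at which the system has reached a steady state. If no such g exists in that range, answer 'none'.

Answer: none

Derivation:
Gen 0: 1011011101110
Gen 1 (rule 102): 1101100110010
Gen 2 (rule 26): 1001011101101
Gen 3 (rule 102): 1011100110111
Gen 4 (rule 26): 0010011100100
Gen 5 (rule 102): 0110100101100
Gen 6 (rule 26): 1100011001010
Gen 7 (rule 102): 0100101011110
Gen 8 (rule 26): 1011000010001
Gen 9 (rule 102): 1101000110011
Gen 10 (rule 26): 1000101101110
Gen 11 (rule 102): 1001110110010
Gen 12 (rule 26): 0111000101101
Gen 13 (rule 102): 1001001110111
Gen 14 (rule 26): 0110111000100
Gen 15 (rule 102): 1011001001100
Gen 16 (rule 26): 0010110111010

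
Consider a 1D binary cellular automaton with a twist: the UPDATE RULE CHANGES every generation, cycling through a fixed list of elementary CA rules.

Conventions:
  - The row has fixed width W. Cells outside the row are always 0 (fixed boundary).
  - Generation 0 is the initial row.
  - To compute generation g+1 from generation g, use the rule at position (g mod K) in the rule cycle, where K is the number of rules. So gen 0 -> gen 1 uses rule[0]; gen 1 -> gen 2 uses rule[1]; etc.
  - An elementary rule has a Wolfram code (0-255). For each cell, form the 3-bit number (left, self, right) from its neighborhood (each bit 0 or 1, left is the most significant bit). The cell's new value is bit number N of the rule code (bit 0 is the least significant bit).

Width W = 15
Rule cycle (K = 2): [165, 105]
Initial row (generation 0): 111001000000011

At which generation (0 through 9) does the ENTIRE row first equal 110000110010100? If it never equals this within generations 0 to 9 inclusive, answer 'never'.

Gen 0: 111001000000011
Gen 1 (rule 165): 010001011111000
Gen 2 (rule 105): 000100110001011
Gen 3 (rule 165): 110100000101100
Gen 4 (rule 105): 111001110011101
Gen 5 (rule 165): 010000100001011
Gen 6 (rule 105): 000110001100111
Gen 7 (rule 165): 110000100000010
Gen 8 (rule 105): 110110001111000
Gen 9 (rule 165): 001000100110011

Answer: never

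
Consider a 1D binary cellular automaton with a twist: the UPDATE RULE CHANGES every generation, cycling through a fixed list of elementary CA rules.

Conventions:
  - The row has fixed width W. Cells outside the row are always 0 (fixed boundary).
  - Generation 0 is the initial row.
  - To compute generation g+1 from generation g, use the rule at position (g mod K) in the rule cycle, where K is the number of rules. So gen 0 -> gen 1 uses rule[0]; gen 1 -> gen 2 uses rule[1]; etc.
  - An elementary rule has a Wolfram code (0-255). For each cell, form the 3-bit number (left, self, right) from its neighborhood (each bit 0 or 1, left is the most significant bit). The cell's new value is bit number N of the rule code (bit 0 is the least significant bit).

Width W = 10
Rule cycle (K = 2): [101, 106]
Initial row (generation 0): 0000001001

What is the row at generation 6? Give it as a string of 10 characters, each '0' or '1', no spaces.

Answer: 1001001010

Derivation:
Gen 0: 0000001001
Gen 1 (rule 101): 1111101001
Gen 2 (rule 106): 1000110010
Gen 3 (rule 101): 1010010010
Gen 4 (rule 106): 0100100100
Gen 5 (rule 101): 0100100101
Gen 6 (rule 106): 1001001010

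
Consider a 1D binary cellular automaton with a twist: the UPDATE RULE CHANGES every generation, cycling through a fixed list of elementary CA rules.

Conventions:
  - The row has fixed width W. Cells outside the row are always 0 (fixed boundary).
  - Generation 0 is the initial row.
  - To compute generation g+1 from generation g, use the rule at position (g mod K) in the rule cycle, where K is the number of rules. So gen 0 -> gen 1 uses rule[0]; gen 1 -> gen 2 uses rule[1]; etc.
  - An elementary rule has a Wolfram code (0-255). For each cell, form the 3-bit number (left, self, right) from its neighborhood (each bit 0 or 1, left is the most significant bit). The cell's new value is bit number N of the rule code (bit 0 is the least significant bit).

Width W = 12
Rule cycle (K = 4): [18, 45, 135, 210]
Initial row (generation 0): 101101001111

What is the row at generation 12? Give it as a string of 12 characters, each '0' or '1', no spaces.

Answer: 101111000001

Derivation:
Gen 0: 101101001111
Gen 1 (rule 18): 000000110000
Gen 2 (rule 45): 111110100111
Gen 3 (rule 135): 011100101010
Gen 4 (rule 210): 101111000001
Gen 5 (rule 18): 000000100010
Gen 6 (rule 45): 111110101010
Gen 7 (rule 135): 011100101010
Gen 8 (rule 210): 101111000001
Gen 9 (rule 18): 000000100010
Gen 10 (rule 45): 111110101010
Gen 11 (rule 135): 011100101010
Gen 12 (rule 210): 101111000001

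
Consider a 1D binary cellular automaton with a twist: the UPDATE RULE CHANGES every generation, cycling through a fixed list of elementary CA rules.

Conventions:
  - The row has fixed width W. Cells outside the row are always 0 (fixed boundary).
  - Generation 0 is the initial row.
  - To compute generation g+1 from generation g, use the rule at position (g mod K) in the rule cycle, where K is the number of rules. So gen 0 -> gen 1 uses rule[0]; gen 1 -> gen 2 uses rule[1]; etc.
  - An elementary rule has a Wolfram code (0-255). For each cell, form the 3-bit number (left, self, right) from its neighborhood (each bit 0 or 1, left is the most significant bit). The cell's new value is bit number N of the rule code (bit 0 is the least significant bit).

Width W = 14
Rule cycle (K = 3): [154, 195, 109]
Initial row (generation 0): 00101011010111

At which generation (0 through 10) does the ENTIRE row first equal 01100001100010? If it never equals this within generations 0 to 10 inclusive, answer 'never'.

Answer: never

Derivation:
Gen 0: 00101011010111
Gen 1 (rule 154): 01000010000110
Gen 2 (rule 195): 10011100111010
Gen 3 (rule 109): 10010100101110
Gen 4 (rule 154): 01100011001101
Gen 5 (rule 195): 10101101010100
Gen 6 (rule 109): 11111111111101
Gen 7 (rule 154): 11111111111000
Gen 8 (rule 195): 01111111111011
Gen 9 (rule 109): 01000000001111
Gen 10 (rule 154): 10100000011110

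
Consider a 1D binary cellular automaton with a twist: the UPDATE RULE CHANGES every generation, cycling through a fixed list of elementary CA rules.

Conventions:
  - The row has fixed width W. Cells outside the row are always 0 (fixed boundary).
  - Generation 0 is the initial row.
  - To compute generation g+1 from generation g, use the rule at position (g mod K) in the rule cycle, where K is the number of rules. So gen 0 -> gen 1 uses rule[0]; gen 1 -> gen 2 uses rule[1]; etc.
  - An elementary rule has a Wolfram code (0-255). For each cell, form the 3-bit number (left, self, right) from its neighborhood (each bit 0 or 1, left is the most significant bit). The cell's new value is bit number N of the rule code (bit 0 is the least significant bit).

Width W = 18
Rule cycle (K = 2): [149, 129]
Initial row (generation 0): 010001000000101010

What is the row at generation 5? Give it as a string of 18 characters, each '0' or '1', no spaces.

Gen 0: 010001000000101010
Gen 1 (rule 149): 011101111110101011
Gen 2 (rule 129): 001000111100000000
Gen 3 (rule 149): 101110011011111111
Gen 4 (rule 129): 000100000001111110
Gen 5 (rule 149): 110111111100111101

Answer: 110111111100111101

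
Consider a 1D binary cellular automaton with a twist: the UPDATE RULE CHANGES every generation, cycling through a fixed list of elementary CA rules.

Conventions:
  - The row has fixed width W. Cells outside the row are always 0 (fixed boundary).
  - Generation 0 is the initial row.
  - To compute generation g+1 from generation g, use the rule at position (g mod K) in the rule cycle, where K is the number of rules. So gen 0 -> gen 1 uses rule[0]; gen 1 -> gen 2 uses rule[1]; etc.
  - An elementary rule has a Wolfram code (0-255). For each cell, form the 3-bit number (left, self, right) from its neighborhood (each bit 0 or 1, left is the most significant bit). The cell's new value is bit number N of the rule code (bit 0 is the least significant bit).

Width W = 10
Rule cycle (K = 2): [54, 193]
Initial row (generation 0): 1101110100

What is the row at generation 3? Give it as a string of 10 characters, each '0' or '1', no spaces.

Gen 0: 1101110100
Gen 1 (rule 54): 0010001110
Gen 2 (rule 193): 1000100110
Gen 3 (rule 54): 1101111001

Answer: 1101111001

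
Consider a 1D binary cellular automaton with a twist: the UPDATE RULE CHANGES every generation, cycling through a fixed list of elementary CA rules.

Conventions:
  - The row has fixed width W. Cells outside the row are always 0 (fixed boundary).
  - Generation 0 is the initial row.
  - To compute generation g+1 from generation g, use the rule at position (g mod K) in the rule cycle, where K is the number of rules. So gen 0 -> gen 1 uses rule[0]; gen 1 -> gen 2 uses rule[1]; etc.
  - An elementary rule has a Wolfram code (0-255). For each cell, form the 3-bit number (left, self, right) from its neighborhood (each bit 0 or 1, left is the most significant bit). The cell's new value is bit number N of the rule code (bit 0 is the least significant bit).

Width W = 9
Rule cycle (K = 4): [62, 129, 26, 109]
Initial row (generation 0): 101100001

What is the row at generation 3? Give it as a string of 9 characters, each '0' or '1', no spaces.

Gen 0: 101100001
Gen 1 (rule 62): 111010011
Gen 2 (rule 129): 010000000
Gen 3 (rule 26): 101000000

Answer: 101000000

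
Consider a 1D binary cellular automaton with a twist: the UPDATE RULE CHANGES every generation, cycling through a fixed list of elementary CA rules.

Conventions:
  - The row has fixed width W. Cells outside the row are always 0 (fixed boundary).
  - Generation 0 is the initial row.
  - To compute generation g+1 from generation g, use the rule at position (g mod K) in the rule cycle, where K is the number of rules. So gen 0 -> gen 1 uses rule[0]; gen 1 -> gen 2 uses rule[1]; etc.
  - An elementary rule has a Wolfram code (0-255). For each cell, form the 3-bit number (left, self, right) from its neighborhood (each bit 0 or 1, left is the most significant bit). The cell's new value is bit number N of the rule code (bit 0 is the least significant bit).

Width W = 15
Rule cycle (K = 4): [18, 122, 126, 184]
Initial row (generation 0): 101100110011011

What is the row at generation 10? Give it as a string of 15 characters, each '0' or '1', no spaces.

Gen 0: 101100110011011
Gen 1 (rule 18): 000011001100000
Gen 2 (rule 122): 000111111110000
Gen 3 (rule 126): 001100000011000
Gen 4 (rule 184): 001010000010100
Gen 5 (rule 18): 010001000100010
Gen 6 (rule 122): 101010101010101
Gen 7 (rule 126): 111111111111111
Gen 8 (rule 184): 111111111111110
Gen 9 (rule 18): 000000000000001
Gen 10 (rule 122): 000000000000010

Answer: 000000000000010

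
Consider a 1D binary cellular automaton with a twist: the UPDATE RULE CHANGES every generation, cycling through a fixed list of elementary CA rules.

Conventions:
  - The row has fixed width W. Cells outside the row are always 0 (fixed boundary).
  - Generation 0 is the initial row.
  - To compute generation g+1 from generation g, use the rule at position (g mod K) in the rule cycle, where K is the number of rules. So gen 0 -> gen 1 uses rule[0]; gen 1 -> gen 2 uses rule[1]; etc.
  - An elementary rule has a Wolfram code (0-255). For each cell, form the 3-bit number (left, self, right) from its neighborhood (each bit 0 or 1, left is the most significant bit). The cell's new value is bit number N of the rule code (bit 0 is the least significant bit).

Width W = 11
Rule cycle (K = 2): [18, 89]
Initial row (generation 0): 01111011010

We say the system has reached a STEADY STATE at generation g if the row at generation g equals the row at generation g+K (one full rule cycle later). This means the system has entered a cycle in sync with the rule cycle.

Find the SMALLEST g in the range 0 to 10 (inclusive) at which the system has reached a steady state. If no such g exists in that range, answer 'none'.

Answer: 7

Derivation:
Gen 0: 01111011010
Gen 1 (rule 18): 10000000001
Gen 2 (rule 89): 01111111100
Gen 3 (rule 18): 10000000010
Gen 4 (rule 89): 01111111001
Gen 5 (rule 18): 10000000110
Gen 6 (rule 89): 01111110111
Gen 7 (rule 18): 10000000000
Gen 8 (rule 89): 01111111111
Gen 9 (rule 18): 10000000000
Gen 10 (rule 89): 01111111111
Gen 11 (rule 18): 10000000000
Gen 12 (rule 89): 01111111111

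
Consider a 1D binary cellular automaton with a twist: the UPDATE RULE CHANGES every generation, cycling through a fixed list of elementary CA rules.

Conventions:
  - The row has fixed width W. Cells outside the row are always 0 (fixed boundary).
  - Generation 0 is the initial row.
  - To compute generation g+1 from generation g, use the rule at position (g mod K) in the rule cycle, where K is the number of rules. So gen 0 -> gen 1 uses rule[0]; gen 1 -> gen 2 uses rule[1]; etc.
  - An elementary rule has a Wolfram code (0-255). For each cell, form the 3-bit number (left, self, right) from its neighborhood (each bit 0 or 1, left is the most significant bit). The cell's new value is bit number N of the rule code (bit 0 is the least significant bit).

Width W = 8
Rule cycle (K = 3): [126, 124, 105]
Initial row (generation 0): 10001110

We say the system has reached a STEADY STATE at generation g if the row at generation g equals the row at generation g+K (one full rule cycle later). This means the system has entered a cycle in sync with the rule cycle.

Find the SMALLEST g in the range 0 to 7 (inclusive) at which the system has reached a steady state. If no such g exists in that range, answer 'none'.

Answer: none

Derivation:
Gen 0: 10001110
Gen 1 (rule 126): 11011011
Gen 2 (rule 124): 11111111
Gen 3 (rule 105): 10000001
Gen 4 (rule 126): 11000011
Gen 5 (rule 124): 11100011
Gen 6 (rule 105): 10101011
Gen 7 (rule 126): 11111111
Gen 8 (rule 124): 10000001
Gen 9 (rule 105): 00111100
Gen 10 (rule 126): 01100110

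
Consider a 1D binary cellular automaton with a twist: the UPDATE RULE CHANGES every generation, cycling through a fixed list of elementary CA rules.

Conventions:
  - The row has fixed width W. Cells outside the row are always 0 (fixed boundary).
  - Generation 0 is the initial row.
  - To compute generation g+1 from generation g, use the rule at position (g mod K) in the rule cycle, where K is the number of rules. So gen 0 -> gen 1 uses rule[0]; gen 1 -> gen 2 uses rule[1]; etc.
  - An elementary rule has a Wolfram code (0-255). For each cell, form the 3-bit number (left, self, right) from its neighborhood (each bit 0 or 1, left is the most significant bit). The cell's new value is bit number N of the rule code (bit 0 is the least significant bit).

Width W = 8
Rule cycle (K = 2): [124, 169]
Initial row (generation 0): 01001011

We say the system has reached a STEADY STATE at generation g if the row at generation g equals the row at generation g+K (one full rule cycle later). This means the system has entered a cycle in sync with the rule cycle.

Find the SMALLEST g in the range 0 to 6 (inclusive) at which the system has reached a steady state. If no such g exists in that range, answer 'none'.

Answer: 3

Derivation:
Gen 0: 01001011
Gen 1 (rule 124): 01101111
Gen 2 (rule 169): 01011110
Gen 3 (rule 124): 01110011
Gen 4 (rule 169): 01100010
Gen 5 (rule 124): 01110011
Gen 6 (rule 169): 01100010
Gen 7 (rule 124): 01110011
Gen 8 (rule 169): 01100010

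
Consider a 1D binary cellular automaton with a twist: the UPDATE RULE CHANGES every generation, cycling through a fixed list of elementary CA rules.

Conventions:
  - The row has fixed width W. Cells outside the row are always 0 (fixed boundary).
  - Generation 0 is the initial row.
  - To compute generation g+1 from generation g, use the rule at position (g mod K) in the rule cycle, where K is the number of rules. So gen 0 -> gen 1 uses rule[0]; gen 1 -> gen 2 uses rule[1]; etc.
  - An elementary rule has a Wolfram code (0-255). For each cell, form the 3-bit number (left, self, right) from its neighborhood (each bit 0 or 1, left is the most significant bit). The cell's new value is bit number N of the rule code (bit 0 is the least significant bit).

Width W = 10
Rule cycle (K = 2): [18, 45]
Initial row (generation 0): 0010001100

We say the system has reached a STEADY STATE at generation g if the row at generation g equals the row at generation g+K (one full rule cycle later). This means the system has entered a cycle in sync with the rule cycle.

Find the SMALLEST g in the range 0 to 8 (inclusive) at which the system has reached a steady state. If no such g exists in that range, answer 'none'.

Gen 0: 0010001100
Gen 1 (rule 18): 0101010010
Gen 2 (rule 45): 0111110010
Gen 3 (rule 18): 1000001101
Gen 4 (rule 45): 1011101011
Gen 5 (rule 18): 0000000000
Gen 6 (rule 45): 1111111111
Gen 7 (rule 18): 0000000000
Gen 8 (rule 45): 1111111111
Gen 9 (rule 18): 0000000000
Gen 10 (rule 45): 1111111111

Answer: 5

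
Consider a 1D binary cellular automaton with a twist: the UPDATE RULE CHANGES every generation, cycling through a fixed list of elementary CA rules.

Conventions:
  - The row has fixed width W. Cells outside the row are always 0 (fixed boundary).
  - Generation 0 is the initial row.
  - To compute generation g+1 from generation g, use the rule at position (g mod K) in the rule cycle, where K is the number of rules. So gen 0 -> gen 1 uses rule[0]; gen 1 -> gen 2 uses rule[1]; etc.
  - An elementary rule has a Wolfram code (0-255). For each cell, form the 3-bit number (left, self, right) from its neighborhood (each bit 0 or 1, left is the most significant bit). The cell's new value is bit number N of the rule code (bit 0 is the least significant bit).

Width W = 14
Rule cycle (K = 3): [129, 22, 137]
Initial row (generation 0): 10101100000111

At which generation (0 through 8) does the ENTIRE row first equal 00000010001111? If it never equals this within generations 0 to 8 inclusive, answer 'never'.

Gen 0: 10101100000111
Gen 1 (rule 129): 00000001110010
Gen 2 (rule 22): 00000010001111
Gen 3 (rule 137): 11111000101110
Gen 4 (rule 129): 01110010000100
Gen 5 (rule 22): 10001111001110
Gen 6 (rule 137): 00101110001100
Gen 7 (rule 129): 10000100100001
Gen 8 (rule 22): 11001111110011

Answer: 2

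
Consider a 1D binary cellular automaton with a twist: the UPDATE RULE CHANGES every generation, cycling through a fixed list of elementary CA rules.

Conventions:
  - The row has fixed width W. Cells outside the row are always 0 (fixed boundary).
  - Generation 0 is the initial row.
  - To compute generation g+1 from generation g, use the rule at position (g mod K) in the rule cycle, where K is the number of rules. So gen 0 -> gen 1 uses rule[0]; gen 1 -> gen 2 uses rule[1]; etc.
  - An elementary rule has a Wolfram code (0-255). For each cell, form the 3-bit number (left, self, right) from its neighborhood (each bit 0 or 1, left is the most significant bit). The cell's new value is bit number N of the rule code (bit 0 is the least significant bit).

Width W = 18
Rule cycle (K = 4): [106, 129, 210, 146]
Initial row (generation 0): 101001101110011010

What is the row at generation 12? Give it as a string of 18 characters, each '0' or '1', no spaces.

Gen 0: 101001101110011010
Gen 1 (rule 106): 010011111010111100
Gen 2 (rule 129): 000001110000011001
Gen 3 (rule 210): 000010111000101110
Gen 4 (rule 146): 000100010101000101
Gen 5 (rule 106): 001000101010001010
Gen 6 (rule 129): 100010000000100000
Gen 7 (rule 210): 010101000001010000
Gen 8 (rule 146): 100000100010001000
Gen 9 (rule 106): 000001000100010000
Gen 10 (rule 129): 111100010001000111
Gen 11 (rule 210): 011110101010101011
Gen 12 (rule 146): 101100000000000000

Answer: 101100000000000000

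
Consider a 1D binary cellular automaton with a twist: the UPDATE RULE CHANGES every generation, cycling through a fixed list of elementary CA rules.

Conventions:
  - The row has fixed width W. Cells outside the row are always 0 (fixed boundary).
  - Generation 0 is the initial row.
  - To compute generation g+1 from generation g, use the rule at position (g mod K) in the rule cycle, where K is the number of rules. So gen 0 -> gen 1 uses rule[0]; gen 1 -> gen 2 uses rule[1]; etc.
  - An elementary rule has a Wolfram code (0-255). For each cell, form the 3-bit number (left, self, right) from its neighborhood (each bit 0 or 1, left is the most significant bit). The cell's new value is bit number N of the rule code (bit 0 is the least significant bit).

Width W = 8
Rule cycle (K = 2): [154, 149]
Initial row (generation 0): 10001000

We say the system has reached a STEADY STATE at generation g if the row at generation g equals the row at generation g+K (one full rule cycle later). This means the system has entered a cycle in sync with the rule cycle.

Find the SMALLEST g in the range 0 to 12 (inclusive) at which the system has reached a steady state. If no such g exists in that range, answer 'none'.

Gen 0: 10001000
Gen 1 (rule 154): 01010100
Gen 2 (rule 149): 01010111
Gen 3 (rule 154): 10000110
Gen 4 (rule 149): 11110001
Gen 5 (rule 154): 11101010
Gen 6 (rule 149): 01001011
Gen 7 (rule 154): 10110010
Gen 8 (rule 149): 10001011
Gen 9 (rule 154): 01010010
Gen 10 (rule 149): 01011011
Gen 11 (rule 154): 10010010
Gen 12 (rule 149): 11011011
Gen 13 (rule 154): 10010010
Gen 14 (rule 149): 11011011

Answer: 11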